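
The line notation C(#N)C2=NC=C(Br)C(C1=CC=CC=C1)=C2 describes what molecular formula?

C12H7BrN2

Heavy atoms from the SMILES: 1 Br, 12 C, 2 N.
Implicit hydrogens by atom environment:
  7 × C (aromatic): 1 H each → 7
  4 × C (aromatic): no H
  1 × Br: no H
  1 × C: no H
  1 × N (aromatic): no H
  1 × N: no H
  Total hydrogens = 7.
Molecular formula: C12H7BrN2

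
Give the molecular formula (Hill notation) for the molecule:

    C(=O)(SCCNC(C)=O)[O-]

C5H8NO3S-

Heavy atoms from the SMILES: 5 C, 1 N, 3 O, 1 S.
Implicit hydrogens by atom environment:
  2 × C: 2 H each → 4
  2 × C: no H
  2 × O: no H
  1 × C: 3 H
  1 × N: 1 H
  1 × O (charge -1): no H
  1 × S: no H
  Total hydrogens = 8.
Net charge -1.
Molecular formula: C5H8NO3S-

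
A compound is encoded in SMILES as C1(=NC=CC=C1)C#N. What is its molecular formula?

C6H4N2

Heavy atoms from the SMILES: 6 C, 2 N.
Implicit hydrogens by atom environment:
  4 × C (aromatic): 1 H each → 4
  1 × C (aromatic): no H
  1 × C: no H
  1 × N (aromatic): no H
  1 × N: no H
  Total hydrogens = 4.
Molecular formula: C6H4N2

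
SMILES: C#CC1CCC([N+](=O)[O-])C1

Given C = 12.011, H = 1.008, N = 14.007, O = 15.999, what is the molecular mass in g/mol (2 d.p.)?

Molecular formula: C7H9NO2.
M = 7×12.011 + 9×1.008 + 1×14.007 + 2×15.999 = 139.15 g/mol.

139.15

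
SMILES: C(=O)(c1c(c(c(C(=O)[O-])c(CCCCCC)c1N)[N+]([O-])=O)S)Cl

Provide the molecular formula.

Heavy atoms from the SMILES: 14 C, 1 Cl, 2 N, 5 O, 1 S.
Implicit hydrogens by atom environment:
  6 × C (aromatic): no H
  5 × C: 2 H each → 10
  3 × O: no H
  2 × C: no H
  2 × O (charge -1): no H
  1 × C: 3 H
  1 × Cl: no H
  1 × N: 2 H
  1 × N (charge +1): no H
  1 × S: 1 H
  Total hydrogens = 16.
Net charge -1.
Molecular formula: C14H16ClN2O5S-

C14H16ClN2O5S-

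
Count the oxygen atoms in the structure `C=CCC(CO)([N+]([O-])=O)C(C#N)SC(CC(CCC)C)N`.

The symbol for oxygen appears 3 times in the SMILES.

3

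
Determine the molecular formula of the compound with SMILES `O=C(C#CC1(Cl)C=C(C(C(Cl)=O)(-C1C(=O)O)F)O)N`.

Heavy atoms from the SMILES: 10 C, 2 Cl, 1 F, 1 N, 5 O.
Implicit hydrogens by atom environment:
  8 × C: no H
  3 × O: no H
  2 × C: 1 H each → 2
  2 × Cl: no H
  2 × O: 1 H each → 2
  1 × F: no H
  1 × N: 2 H
  Total hydrogens = 6.
Molecular formula: C10H6Cl2FNO5

C10H6Cl2FNO5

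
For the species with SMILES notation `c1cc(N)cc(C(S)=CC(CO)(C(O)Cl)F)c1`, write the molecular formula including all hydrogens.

Heavy atoms from the SMILES: 11 C, 1 Cl, 1 F, 1 N, 2 O, 1 S.
Implicit hydrogens by atom environment:
  4 × C (aromatic): 1 H each → 4
  2 × C: 1 H each → 2
  2 × C: no H
  2 × C (aromatic): no H
  2 × O: 1 H each → 2
  1 × C: 2 H
  1 × Cl: no H
  1 × F: no H
  1 × N: 2 H
  1 × S: 1 H
  Total hydrogens = 13.
Molecular formula: C11H13ClFNO2S

C11H13ClFNO2S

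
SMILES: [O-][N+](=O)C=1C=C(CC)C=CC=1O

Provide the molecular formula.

C8H9NO3

Heavy atoms from the SMILES: 8 C, 1 N, 3 O.
Implicit hydrogens by atom environment:
  3 × C (aromatic): 1 H each → 3
  3 × C (aromatic): no H
  1 × C: 3 H
  1 × C: 2 H
  1 × N (charge +1): no H
  1 × O: 1 H
  1 × O: no H
  1 × O (charge -1): no H
  Total hydrogens = 9.
Molecular formula: C8H9NO3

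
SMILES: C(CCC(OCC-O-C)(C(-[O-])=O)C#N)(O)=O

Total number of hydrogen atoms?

12

Hydrogens are implicit in SMILES; fill each atom to its normal valence:
  4 × C: 2 H each → 8
  4 × C: no H
  4 × O: no H
  1 × C: 3 H
  1 × N: no H
  1 × O: 1 H
  1 × O (charge -1): no H
  Total hydrogens = 12.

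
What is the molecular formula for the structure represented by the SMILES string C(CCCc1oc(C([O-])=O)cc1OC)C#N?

Heavy atoms from the SMILES: 11 C, 1 N, 4 O.
Implicit hydrogens by atom environment:
  4 × C: 2 H each → 8
  3 × C (aromatic): no H
  2 × C: no H
  2 × O: no H
  1 × C: 3 H
  1 × C (aromatic): 1 H
  1 × N: no H
  1 × O (aromatic): no H
  1 × O (charge -1): no H
  Total hydrogens = 12.
Net charge -1.
Molecular formula: C11H12NO4-

C11H12NO4-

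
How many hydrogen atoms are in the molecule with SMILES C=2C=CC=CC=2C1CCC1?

12

Hydrogens are implicit in SMILES; fill each atom to its normal valence:
  5 × C (aromatic): 1 H each → 5
  3 × C: 2 H each → 6
  1 × C: 1 H
  1 × C (aromatic): no H
  Total hydrogens = 12.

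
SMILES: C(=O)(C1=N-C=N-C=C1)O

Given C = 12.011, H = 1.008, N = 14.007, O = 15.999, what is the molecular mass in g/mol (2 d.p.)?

124.10

Molecular formula: C5H4N2O2.
M = 5×12.011 + 4×1.008 + 2×14.007 + 2×15.999 = 124.10 g/mol.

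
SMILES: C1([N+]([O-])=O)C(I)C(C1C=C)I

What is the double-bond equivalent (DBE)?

Molecular formula from the SMILES: C6H7I2NO2.
DoU = (2C + 2 + N − H − X)/2 = (2·6 + 2 + 1 − 7 − 2)/2 = 6/2 = 3.
(Structurally: 1 ring(s) + 2 π bond(s) = 3.)

3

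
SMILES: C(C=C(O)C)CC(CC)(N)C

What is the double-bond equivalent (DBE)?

1

Molecular formula from the SMILES: C9H19NO.
DoU = (2C + 2 + N − H − X)/2 = (2·9 + 2 + 1 − 19 − 0)/2 = 2/2 = 1.
(Structurally: 0 ring(s) + 1 π bond(s) = 1.)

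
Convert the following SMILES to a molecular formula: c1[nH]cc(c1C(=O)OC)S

C6H7NO2S

Heavy atoms from the SMILES: 6 C, 1 N, 2 O, 1 S.
Implicit hydrogens by atom environment:
  2 × C (aromatic): 1 H each → 2
  2 × C (aromatic): no H
  2 × O: no H
  1 × C: 3 H
  1 × C: no H
  1 × N (aromatic): 1 H
  1 × S: 1 H
  Total hydrogens = 7.
Molecular formula: C6H7NO2S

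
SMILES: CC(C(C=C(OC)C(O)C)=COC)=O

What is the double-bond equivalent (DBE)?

Molecular formula from the SMILES: C10H16O4.
DoU = (2C + 2 + N − H − X)/2 = (2·10 + 2 + 0 − 16 − 0)/2 = 6/2 = 3.
(Structurally: 0 ring(s) + 3 π bond(s) = 3.)

3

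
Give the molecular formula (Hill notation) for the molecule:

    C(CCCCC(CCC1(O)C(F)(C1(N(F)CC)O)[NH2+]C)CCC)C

C18H37F2N2O2+

Heavy atoms from the SMILES: 18 C, 2 F, 2 N, 2 O.
Implicit hydrogens by atom environment:
  10 × C: 2 H each → 20
  4 × C: 3 H each → 12
  3 × C: no H
  2 × F: no H
  2 × O: 1 H each → 2
  1 × C: 1 H
  1 × N (charge +1): 2 H
  1 × N: no H
  Total hydrogens = 37.
Net charge +1.
Molecular formula: C18H37F2N2O2+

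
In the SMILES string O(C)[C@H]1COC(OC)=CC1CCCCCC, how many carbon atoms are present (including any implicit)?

The symbol for carbon appears 13 times in the SMILES.

13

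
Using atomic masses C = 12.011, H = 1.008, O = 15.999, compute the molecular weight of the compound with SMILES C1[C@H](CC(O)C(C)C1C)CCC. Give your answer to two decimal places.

Molecular formula: C11H22O.
M = 11×12.011 + 22×1.008 + 1×15.999 = 170.30 g/mol.

170.30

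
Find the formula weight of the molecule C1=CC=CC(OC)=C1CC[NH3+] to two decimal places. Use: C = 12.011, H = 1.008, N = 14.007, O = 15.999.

152.22

Molecular formula: C9H14NO+.
M = 9×12.011 + 14×1.008 + 1×14.007 + 1×15.999 = 152.22 g/mol.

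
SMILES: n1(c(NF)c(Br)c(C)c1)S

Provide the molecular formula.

Heavy atoms from the SMILES: 1 Br, 5 C, 1 F, 2 N, 1 S.
Implicit hydrogens by atom environment:
  3 × C (aromatic): no H
  1 × Br: no H
  1 × C: 3 H
  1 × C (aromatic): 1 H
  1 × F: no H
  1 × N: 1 H
  1 × N (aromatic): no H
  1 × S: 1 H
  Total hydrogens = 6.
Molecular formula: C5H6BrFN2S

C5H6BrFN2S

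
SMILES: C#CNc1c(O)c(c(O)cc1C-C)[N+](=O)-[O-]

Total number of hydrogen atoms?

Hydrogens are implicit in SMILES; fill each atom to its normal valence:
  5 × C (aromatic): no H
  2 × O: 1 H each → 2
  1 × C: 3 H
  1 × C: 2 H
  1 × C (aromatic): 1 H
  1 × C: 1 H
  1 × C: no H
  1 × N: 1 H
  1 × N (charge +1): no H
  1 × O: no H
  1 × O (charge -1): no H
  Total hydrogens = 10.

10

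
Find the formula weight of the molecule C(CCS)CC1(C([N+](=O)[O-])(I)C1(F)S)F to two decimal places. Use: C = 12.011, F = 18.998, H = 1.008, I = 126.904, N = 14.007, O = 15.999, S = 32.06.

Molecular formula: C7H10F2INO2S2.
M = 7×12.011 + 2×18.998 + 10×1.008 + 1×126.904 + 1×14.007 + 2×15.999 + 2×32.06 = 369.18 g/mol.

369.18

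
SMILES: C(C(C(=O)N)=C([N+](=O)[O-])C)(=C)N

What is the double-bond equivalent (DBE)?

Molecular formula from the SMILES: C6H9N3O3.
DoU = (2C + 2 + N − H − X)/2 = (2·6 + 2 + 3 − 9 − 0)/2 = 8/2 = 4.
(Structurally: 0 ring(s) + 4 π bond(s) = 4.)

4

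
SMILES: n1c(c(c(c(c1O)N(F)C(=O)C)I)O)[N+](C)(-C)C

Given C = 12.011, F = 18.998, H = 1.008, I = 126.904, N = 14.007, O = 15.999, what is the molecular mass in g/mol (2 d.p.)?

370.14

Molecular formula: C10H14FIN3O3+.
M = 10×12.011 + 1×18.998 + 14×1.008 + 1×126.904 + 3×14.007 + 3×15.999 = 370.14 g/mol.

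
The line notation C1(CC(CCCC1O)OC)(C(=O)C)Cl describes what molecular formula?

Heavy atoms from the SMILES: 10 C, 1 Cl, 3 O.
Implicit hydrogens by atom environment:
  4 × C: 2 H each → 8
  2 × C: 3 H each → 6
  2 × C: 1 H each → 2
  2 × C: no H
  2 × O: no H
  1 × Cl: no H
  1 × O: 1 H
  Total hydrogens = 17.
Molecular formula: C10H17ClO3

C10H17ClO3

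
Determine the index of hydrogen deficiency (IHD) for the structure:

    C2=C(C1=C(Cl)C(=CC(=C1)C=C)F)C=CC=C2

Molecular formula from the SMILES: C14H10ClF.
DoU = (2C + 2 + N − H − X)/2 = (2·14 + 2 + 0 − 10 − 2)/2 = 18/2 = 9.
(Structurally: 2 ring(s) + 7 π bond(s) = 9.)

9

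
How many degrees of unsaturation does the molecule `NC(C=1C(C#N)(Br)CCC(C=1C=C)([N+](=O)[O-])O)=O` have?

Molecular formula from the SMILES: C10H10BrN3O4.
DoU = (2C + 2 + N − H − X)/2 = (2·10 + 2 + 3 − 10 − 1)/2 = 14/2 = 7.
(Structurally: 1 ring(s) + 6 π bond(s) = 7.)

7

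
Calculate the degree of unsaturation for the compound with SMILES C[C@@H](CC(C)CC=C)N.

1

Molecular formula from the SMILES: C8H17N.
DoU = (2C + 2 + N − H − X)/2 = (2·8 + 2 + 1 − 17 − 0)/2 = 2/2 = 1.
(Structurally: 0 ring(s) + 1 π bond(s) = 1.)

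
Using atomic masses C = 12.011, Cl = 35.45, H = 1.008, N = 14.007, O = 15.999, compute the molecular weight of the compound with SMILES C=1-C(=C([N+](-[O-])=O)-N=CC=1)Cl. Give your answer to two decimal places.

Molecular formula: C5H3ClN2O2.
M = 5×12.011 + 1×35.45 + 3×1.008 + 2×14.007 + 2×15.999 = 158.54 g/mol.

158.54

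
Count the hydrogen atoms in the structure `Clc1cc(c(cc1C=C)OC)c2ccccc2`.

13

Hydrogens are implicit in SMILES; fill each atom to its normal valence:
  7 × C (aromatic): 1 H each → 7
  5 × C (aromatic): no H
  1 × C: 3 H
  1 × C: 2 H
  1 × C: 1 H
  1 × Cl: no H
  1 × O: no H
  Total hydrogens = 13.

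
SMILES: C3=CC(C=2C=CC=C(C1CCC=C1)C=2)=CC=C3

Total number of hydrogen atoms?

16

Hydrogens are implicit in SMILES; fill each atom to its normal valence:
  9 × C (aromatic): 1 H each → 9
  3 × C: 1 H each → 3
  3 × C (aromatic): no H
  2 × C: 2 H each → 4
  Total hydrogens = 16.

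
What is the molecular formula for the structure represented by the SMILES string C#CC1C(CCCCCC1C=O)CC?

Heavy atoms from the SMILES: 13 C, 1 O.
Implicit hydrogens by atom environment:
  6 × C: 2 H each → 12
  5 × C: 1 H each → 5
  1 × C: 3 H
  1 × C: no H
  1 × O: no H
  Total hydrogens = 20.
Molecular formula: C13H20O

C13H20O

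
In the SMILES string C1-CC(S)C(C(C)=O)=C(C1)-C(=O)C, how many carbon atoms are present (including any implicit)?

The symbol for carbon appears 10 times in the SMILES.

10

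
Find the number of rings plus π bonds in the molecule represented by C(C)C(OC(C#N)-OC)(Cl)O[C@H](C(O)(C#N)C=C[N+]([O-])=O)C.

6

Molecular formula from the SMILES: C12H16ClN3O6.
DoU = (2C + 2 + N − H − X)/2 = (2·12 + 2 + 3 − 16 − 1)/2 = 12/2 = 6.
(Structurally: 0 ring(s) + 6 π bond(s) = 6.)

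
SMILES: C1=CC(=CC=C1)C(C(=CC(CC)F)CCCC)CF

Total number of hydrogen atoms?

24

Hydrogens are implicit in SMILES; fill each atom to its normal valence:
  5 × C: 2 H each → 10
  5 × C (aromatic): 1 H each → 5
  3 × C: 1 H each → 3
  2 × C: 3 H each → 6
  2 × F: no H
  1 × C: no H
  1 × C (aromatic): no H
  Total hydrogens = 24.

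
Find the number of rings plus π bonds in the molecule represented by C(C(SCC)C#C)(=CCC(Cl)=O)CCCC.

4

Molecular formula from the SMILES: C13H19ClOS.
DoU = (2C + 2 + N − H − X)/2 = (2·13 + 2 + 0 − 19 − 1)/2 = 8/2 = 4.
(Structurally: 0 ring(s) + 4 π bond(s) = 4.)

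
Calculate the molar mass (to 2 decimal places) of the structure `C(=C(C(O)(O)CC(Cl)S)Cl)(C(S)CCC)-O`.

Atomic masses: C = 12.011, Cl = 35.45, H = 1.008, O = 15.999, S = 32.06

307.24

Molecular formula: C9H16Cl2O3S2.
M = 9×12.011 + 2×35.45 + 16×1.008 + 3×15.999 + 2×32.06 = 307.24 g/mol.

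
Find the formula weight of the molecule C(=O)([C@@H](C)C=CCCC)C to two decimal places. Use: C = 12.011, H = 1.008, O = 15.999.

Molecular formula: C9H16O.
M = 9×12.011 + 16×1.008 + 1×15.999 = 140.23 g/mol.

140.23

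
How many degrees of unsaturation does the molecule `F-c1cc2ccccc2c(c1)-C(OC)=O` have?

Molecular formula from the SMILES: C12H9FO2.
DoU = (2C + 2 + N − H − X)/2 = (2·12 + 2 + 0 − 9 − 1)/2 = 16/2 = 8.
(Structurally: 2 ring(s) + 6 π bond(s) = 8.)

8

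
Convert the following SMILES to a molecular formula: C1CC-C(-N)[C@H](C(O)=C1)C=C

Heavy atoms from the SMILES: 9 C, 1 N, 1 O.
Implicit hydrogens by atom environment:
  4 × C: 2 H each → 8
  4 × C: 1 H each → 4
  1 × C: no H
  1 × N: 2 H
  1 × O: 1 H
  Total hydrogens = 15.
Molecular formula: C9H15NO

C9H15NO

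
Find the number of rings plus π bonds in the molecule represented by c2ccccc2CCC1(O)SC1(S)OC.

5

Molecular formula from the SMILES: C11H14O2S2.
DoU = (2C + 2 + N − H − X)/2 = (2·11 + 2 + 0 − 14 − 0)/2 = 10/2 = 5.
(Structurally: 2 ring(s) + 3 π bond(s) = 5.)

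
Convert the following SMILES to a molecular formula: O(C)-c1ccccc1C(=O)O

C8H8O3

Heavy atoms from the SMILES: 8 C, 3 O.
Implicit hydrogens by atom environment:
  4 × C (aromatic): 1 H each → 4
  2 × C (aromatic): no H
  2 × O: no H
  1 × C: 3 H
  1 × C: no H
  1 × O: 1 H
  Total hydrogens = 8.
Molecular formula: C8H8O3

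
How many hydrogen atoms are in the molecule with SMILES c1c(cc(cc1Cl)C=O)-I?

4

Hydrogens are implicit in SMILES; fill each atom to its normal valence:
  3 × C (aromatic): 1 H each → 3
  3 × C (aromatic): no H
  1 × C: 1 H
  1 × Cl: no H
  1 × I: no H
  1 × O: no H
  Total hydrogens = 4.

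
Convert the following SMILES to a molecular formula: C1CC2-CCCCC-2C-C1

C10H18

Heavy atoms from the SMILES: 10 C.
Implicit hydrogens by atom environment:
  8 × C: 2 H each → 16
  2 × C: 1 H each → 2
  Total hydrogens = 18.
Molecular formula: C10H18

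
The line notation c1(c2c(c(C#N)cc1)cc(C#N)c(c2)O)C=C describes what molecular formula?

Heavy atoms from the SMILES: 14 C, 2 N, 1 O.
Implicit hydrogens by atom environment:
  6 × C (aromatic): no H
  4 × C (aromatic): 1 H each → 4
  2 × C: no H
  2 × N: no H
  1 × C: 2 H
  1 × C: 1 H
  1 × O: 1 H
  Total hydrogens = 8.
Molecular formula: C14H8N2O

C14H8N2O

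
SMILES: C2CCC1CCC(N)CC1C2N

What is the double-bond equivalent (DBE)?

Molecular formula from the SMILES: C10H20N2.
DoU = (2C + 2 + N − H − X)/2 = (2·10 + 2 + 2 − 20 − 0)/2 = 4/2 = 2.
(Structurally: 2 ring(s) + 0 π bond(s) = 2.)

2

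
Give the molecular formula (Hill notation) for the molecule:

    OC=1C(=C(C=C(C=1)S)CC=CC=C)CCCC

C15H20OS

Heavy atoms from the SMILES: 15 C, 1 O, 1 S.
Implicit hydrogens by atom environment:
  5 × C: 2 H each → 10
  4 × C (aromatic): no H
  3 × C: 1 H each → 3
  2 × C (aromatic): 1 H each → 2
  1 × C: 3 H
  1 × O: 1 H
  1 × S: 1 H
  Total hydrogens = 20.
Molecular formula: C15H20OS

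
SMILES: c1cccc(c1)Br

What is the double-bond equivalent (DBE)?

4

Molecular formula from the SMILES: C6H5Br.
DoU = (2C + 2 + N − H − X)/2 = (2·6 + 2 + 0 − 5 − 1)/2 = 8/2 = 4.
(Structurally: 1 ring(s) + 3 π bond(s) = 4.)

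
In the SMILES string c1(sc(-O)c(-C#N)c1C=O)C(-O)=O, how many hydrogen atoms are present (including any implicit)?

3

Hydrogens are implicit in SMILES; fill each atom to its normal valence:
  4 × C (aromatic): no H
  2 × C: no H
  2 × O: 1 H each → 2
  2 × O: no H
  1 × C: 1 H
  1 × N: no H
  1 × S (aromatic): no H
  Total hydrogens = 3.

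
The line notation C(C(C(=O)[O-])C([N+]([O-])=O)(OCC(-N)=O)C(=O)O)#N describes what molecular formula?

Heavy atoms from the SMILES: 7 C, 3 N, 8 O.
Implicit hydrogens by atom environment:
  5 × C: no H
  5 × O: no H
  2 × O (charge -1): no H
  1 × C: 2 H
  1 × C: 1 H
  1 × N: 2 H
  1 × N (charge +1): no H
  1 × N: no H
  1 × O: 1 H
  Total hydrogens = 6.
Net charge -1.
Molecular formula: C7H6N3O8-

C7H6N3O8-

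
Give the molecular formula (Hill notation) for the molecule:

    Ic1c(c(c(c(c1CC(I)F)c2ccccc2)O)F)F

Heavy atoms from the SMILES: 14 C, 3 F, 2 I, 1 O.
Implicit hydrogens by atom environment:
  7 × C (aromatic): no H
  5 × C (aromatic): 1 H each → 5
  3 × F: no H
  2 × I: no H
  1 × C: 2 H
  1 × C: 1 H
  1 × O: 1 H
  Total hydrogens = 9.
Molecular formula: C14H9F3I2O

C14H9F3I2O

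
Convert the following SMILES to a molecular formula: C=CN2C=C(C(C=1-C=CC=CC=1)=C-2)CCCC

C16H19N

Heavy atoms from the SMILES: 16 C, 1 N.
Implicit hydrogens by atom environment:
  7 × C (aromatic): 1 H each → 7
  4 × C: 2 H each → 8
  3 × C (aromatic): no H
  1 × C: 3 H
  1 × C: 1 H
  1 × N (aromatic): no H
  Total hydrogens = 19.
Molecular formula: C16H19N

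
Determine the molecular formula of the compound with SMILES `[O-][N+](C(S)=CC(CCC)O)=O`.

Heavy atoms from the SMILES: 6 C, 1 N, 3 O, 1 S.
Implicit hydrogens by atom environment:
  2 × C: 2 H each → 4
  2 × C: 1 H each → 2
  1 × C: 3 H
  1 × C: no H
  1 × N (charge +1): no H
  1 × O: 1 H
  1 × O: no H
  1 × O (charge -1): no H
  1 × S: 1 H
  Total hydrogens = 11.
Molecular formula: C6H11NO3S

C6H11NO3S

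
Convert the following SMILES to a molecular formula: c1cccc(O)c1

C6H6O

Heavy atoms from the SMILES: 6 C, 1 O.
Implicit hydrogens by atom environment:
  5 × C (aromatic): 1 H each → 5
  1 × C (aromatic): no H
  1 × O: 1 H
  Total hydrogens = 6.
Molecular formula: C6H6O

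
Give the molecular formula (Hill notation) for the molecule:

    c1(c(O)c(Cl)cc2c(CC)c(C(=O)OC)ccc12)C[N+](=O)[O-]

C15H14ClNO5

Heavy atoms from the SMILES: 15 C, 1 Cl, 1 N, 5 O.
Implicit hydrogens by atom environment:
  7 × C (aromatic): no H
  3 × C (aromatic): 1 H each → 3
  3 × O: no H
  2 × C: 3 H each → 6
  2 × C: 2 H each → 4
  1 × C: no H
  1 × Cl: no H
  1 × N (charge +1): no H
  1 × O: 1 H
  1 × O (charge -1): no H
  Total hydrogens = 14.
Molecular formula: C15H14ClNO5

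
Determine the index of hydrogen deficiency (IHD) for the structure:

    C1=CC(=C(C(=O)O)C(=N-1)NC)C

5

Molecular formula from the SMILES: C8H10N2O2.
DoU = (2C + 2 + N − H − X)/2 = (2·8 + 2 + 2 − 10 − 0)/2 = 10/2 = 5.
(Structurally: 1 ring(s) + 4 π bond(s) = 5.)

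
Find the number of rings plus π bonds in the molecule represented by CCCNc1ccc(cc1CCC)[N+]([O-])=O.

5

Molecular formula from the SMILES: C12H18N2O2.
DoU = (2C + 2 + N − H − X)/2 = (2·12 + 2 + 2 − 18 − 0)/2 = 10/2 = 5.
(Structurally: 1 ring(s) + 4 π bond(s) = 5.)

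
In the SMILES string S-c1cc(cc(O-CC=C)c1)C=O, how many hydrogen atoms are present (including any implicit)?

Hydrogens are implicit in SMILES; fill each atom to its normal valence:
  3 × C (aromatic): 1 H each → 3
  3 × C (aromatic): no H
  2 × C: 2 H each → 4
  2 × C: 1 H each → 2
  2 × O: no H
  1 × S: 1 H
  Total hydrogens = 10.

10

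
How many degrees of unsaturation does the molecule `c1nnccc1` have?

Molecular formula from the SMILES: C4H4N2.
DoU = (2C + 2 + N − H − X)/2 = (2·4 + 2 + 2 − 4 − 0)/2 = 8/2 = 4.
(Structurally: 1 ring(s) + 3 π bond(s) = 4.)

4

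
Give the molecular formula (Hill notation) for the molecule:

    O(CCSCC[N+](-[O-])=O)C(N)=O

C5H10N2O4S

Heavy atoms from the SMILES: 5 C, 2 N, 4 O, 1 S.
Implicit hydrogens by atom environment:
  4 × C: 2 H each → 8
  3 × O: no H
  1 × C: no H
  1 × N: 2 H
  1 × N (charge +1): no H
  1 × O (charge -1): no H
  1 × S: no H
  Total hydrogens = 10.
Molecular formula: C5H10N2O4S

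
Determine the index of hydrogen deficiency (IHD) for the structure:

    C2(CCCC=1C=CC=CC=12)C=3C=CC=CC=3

Molecular formula from the SMILES: C16H16.
DoU = (2C + 2 + N − H − X)/2 = (2·16 + 2 + 0 − 16 − 0)/2 = 18/2 = 9.
(Structurally: 3 ring(s) + 6 π bond(s) = 9.)

9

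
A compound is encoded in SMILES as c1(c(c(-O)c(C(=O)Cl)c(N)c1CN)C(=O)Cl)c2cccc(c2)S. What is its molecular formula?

Heavy atoms from the SMILES: 15 C, 2 Cl, 2 N, 3 O, 1 S.
Implicit hydrogens by atom environment:
  8 × C (aromatic): no H
  4 × C (aromatic): 1 H each → 4
  2 × C: no H
  2 × Cl: no H
  2 × N: 2 H each → 4
  2 × O: no H
  1 × C: 2 H
  1 × O: 1 H
  1 × S: 1 H
  Total hydrogens = 12.
Molecular formula: C15H12Cl2N2O3S

C15H12Cl2N2O3S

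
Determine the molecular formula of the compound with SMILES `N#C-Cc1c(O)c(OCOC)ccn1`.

C9H10N2O3

Heavy atoms from the SMILES: 9 C, 2 N, 3 O.
Implicit hydrogens by atom environment:
  3 × C (aromatic): no H
  2 × C: 2 H each → 4
  2 × C (aromatic): 1 H each → 2
  2 × O: no H
  1 × C: 3 H
  1 × C: no H
  1 × N (aromatic): no H
  1 × N: no H
  1 × O: 1 H
  Total hydrogens = 10.
Molecular formula: C9H10N2O3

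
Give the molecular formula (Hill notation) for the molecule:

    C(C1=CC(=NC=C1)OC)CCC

C10H15NO

Heavy atoms from the SMILES: 10 C, 1 N, 1 O.
Implicit hydrogens by atom environment:
  3 × C: 2 H each → 6
  3 × C (aromatic): 1 H each → 3
  2 × C: 3 H each → 6
  2 × C (aromatic): no H
  1 × N (aromatic): no H
  1 × O: no H
  Total hydrogens = 15.
Molecular formula: C10H15NO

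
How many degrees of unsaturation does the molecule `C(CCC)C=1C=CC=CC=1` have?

4

Molecular formula from the SMILES: C10H14.
DoU = (2C + 2 + N − H − X)/2 = (2·10 + 2 + 0 − 14 − 0)/2 = 8/2 = 4.
(Structurally: 1 ring(s) + 3 π bond(s) = 4.)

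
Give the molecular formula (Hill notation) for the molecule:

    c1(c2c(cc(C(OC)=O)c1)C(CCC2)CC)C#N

C15H17NO2

Heavy atoms from the SMILES: 15 C, 1 N, 2 O.
Implicit hydrogens by atom environment:
  4 × C: 2 H each → 8
  4 × C (aromatic): no H
  2 × C: 3 H each → 6
  2 × C (aromatic): 1 H each → 2
  2 × C: no H
  2 × O: no H
  1 × C: 1 H
  1 × N: no H
  Total hydrogens = 17.
Molecular formula: C15H17NO2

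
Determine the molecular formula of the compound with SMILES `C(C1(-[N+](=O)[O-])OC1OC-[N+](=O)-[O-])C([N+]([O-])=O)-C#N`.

Heavy atoms from the SMILES: 6 C, 4 N, 8 O.
Implicit hydrogens by atom environment:
  5 × O: no H
  3 × N (charge +1): no H
  3 × O (charge -1): no H
  2 × C: 2 H each → 4
  2 × C: 1 H each → 2
  2 × C: no H
  1 × N: no H
  Total hydrogens = 6.
Molecular formula: C6H6N4O8

C6H6N4O8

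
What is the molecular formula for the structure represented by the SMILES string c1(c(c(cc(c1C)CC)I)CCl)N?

C10H13ClIN

Heavy atoms from the SMILES: 10 C, 1 Cl, 1 I, 1 N.
Implicit hydrogens by atom environment:
  5 × C (aromatic): no H
  2 × C: 3 H each → 6
  2 × C: 2 H each → 4
  1 × C (aromatic): 1 H
  1 × Cl: no H
  1 × I: no H
  1 × N: 2 H
  Total hydrogens = 13.
Molecular formula: C10H13ClIN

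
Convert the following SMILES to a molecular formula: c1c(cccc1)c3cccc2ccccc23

Heavy atoms from the SMILES: 16 C.
Implicit hydrogens by atom environment:
  12 × C (aromatic): 1 H each → 12
  4 × C (aromatic): no H
  Total hydrogens = 12.
Molecular formula: C16H12

C16H12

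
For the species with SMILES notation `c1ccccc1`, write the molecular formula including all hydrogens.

C6H6

Heavy atoms from the SMILES: 6 C.
Implicit hydrogens by atom environment:
  6 × C (aromatic): 1 H each → 6
  Total hydrogens = 6.
Molecular formula: C6H6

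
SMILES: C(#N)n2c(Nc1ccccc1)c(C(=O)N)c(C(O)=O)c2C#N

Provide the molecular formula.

Heavy atoms from the SMILES: 14 C, 5 N, 3 O.
Implicit hydrogens by atom environment:
  5 × C (aromatic): 1 H each → 5
  5 × C (aromatic): no H
  4 × C: no H
  2 × N: no H
  2 × O: no H
  1 × N: 2 H
  1 × N: 1 H
  1 × N (aromatic): no H
  1 × O: 1 H
  Total hydrogens = 9.
Molecular formula: C14H9N5O3

C14H9N5O3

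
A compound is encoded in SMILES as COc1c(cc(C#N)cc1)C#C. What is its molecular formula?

C10H7NO

Heavy atoms from the SMILES: 10 C, 1 N, 1 O.
Implicit hydrogens by atom environment:
  3 × C (aromatic): 1 H each → 3
  3 × C (aromatic): no H
  2 × C: no H
  1 × C: 3 H
  1 × C: 1 H
  1 × N: no H
  1 × O: no H
  Total hydrogens = 7.
Molecular formula: C10H7NO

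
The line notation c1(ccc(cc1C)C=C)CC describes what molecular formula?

Heavy atoms from the SMILES: 11 C.
Implicit hydrogens by atom environment:
  3 × C (aromatic): 1 H each → 3
  3 × C (aromatic): no H
  2 × C: 3 H each → 6
  2 × C: 2 H each → 4
  1 × C: 1 H
  Total hydrogens = 14.
Molecular formula: C11H14

C11H14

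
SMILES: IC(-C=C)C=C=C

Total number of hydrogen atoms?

7

Hydrogens are implicit in SMILES; fill each atom to its normal valence:
  3 × C: 1 H each → 3
  2 × C: 2 H each → 4
  1 × C: no H
  1 × I: no H
  Total hydrogens = 7.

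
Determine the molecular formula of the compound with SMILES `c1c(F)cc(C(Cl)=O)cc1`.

C7H4ClFO

Heavy atoms from the SMILES: 7 C, 1 Cl, 1 F, 1 O.
Implicit hydrogens by atom environment:
  4 × C (aromatic): 1 H each → 4
  2 × C (aromatic): no H
  1 × C: no H
  1 × Cl: no H
  1 × F: no H
  1 × O: no H
  Total hydrogens = 4.
Molecular formula: C7H4ClFO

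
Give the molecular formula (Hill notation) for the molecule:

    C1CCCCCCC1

Heavy atoms from the SMILES: 8 C.
Implicit hydrogens by atom environment:
  8 × C: 2 H each → 16
  Total hydrogens = 16.
Molecular formula: C8H16

C8H16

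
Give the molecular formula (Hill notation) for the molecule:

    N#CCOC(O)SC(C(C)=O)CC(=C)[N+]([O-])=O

C9H12N2O5S

Heavy atoms from the SMILES: 9 C, 2 N, 5 O, 1 S.
Implicit hydrogens by atom environment:
  3 × C: 2 H each → 6
  3 × C: no H
  3 × O: no H
  2 × C: 1 H each → 2
  1 × C: 3 H
  1 × N: no H
  1 × N (charge +1): no H
  1 × O: 1 H
  1 × O (charge -1): no H
  1 × S: no H
  Total hydrogens = 12.
Molecular formula: C9H12N2O5S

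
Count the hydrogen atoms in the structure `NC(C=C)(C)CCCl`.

Hydrogens are implicit in SMILES; fill each atom to its normal valence:
  3 × C: 2 H each → 6
  1 × C: 3 H
  1 × C: 1 H
  1 × C: no H
  1 × Cl: no H
  1 × N: 2 H
  Total hydrogens = 12.

12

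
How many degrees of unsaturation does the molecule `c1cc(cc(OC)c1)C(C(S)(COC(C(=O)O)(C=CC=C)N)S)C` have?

7

Molecular formula from the SMILES: C17H23NO4S2.
DoU = (2C + 2 + N − H − X)/2 = (2·17 + 2 + 1 − 23 − 0)/2 = 14/2 = 7.
(Structurally: 1 ring(s) + 6 π bond(s) = 7.)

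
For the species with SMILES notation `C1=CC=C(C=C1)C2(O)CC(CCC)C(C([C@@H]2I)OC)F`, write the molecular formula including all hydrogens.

Heavy atoms from the SMILES: 16 C, 1 F, 1 I, 2 O.
Implicit hydrogens by atom environment:
  5 × C (aromatic): 1 H each → 5
  4 × C: 1 H each → 4
  3 × C: 2 H each → 6
  2 × C: 3 H each → 6
  1 × C: no H
  1 × C (aromatic): no H
  1 × F: no H
  1 × I: no H
  1 × O: 1 H
  1 × O: no H
  Total hydrogens = 22.
Molecular formula: C16H22FIO2

C16H22FIO2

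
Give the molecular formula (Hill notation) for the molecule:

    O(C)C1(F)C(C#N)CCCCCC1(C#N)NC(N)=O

C12H17FN4O2

Heavy atoms from the SMILES: 12 C, 1 F, 4 N, 2 O.
Implicit hydrogens by atom environment:
  5 × C: 2 H each → 10
  5 × C: no H
  2 × N: no H
  2 × O: no H
  1 × C: 3 H
  1 × C: 1 H
  1 × F: no H
  1 × N: 2 H
  1 × N: 1 H
  Total hydrogens = 17.
Molecular formula: C12H17FN4O2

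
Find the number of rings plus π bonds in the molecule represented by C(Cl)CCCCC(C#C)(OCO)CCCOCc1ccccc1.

6

Molecular formula from the SMILES: C19H27ClO3.
DoU = (2C + 2 + N − H − X)/2 = (2·19 + 2 + 0 − 27 − 1)/2 = 12/2 = 6.
(Structurally: 1 ring(s) + 5 π bond(s) = 6.)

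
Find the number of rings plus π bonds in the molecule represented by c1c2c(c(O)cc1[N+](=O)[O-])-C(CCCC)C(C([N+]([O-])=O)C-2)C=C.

Molecular formula from the SMILES: C16H20N2O5.
DoU = (2C + 2 + N − H − X)/2 = (2·16 + 2 + 2 − 20 − 0)/2 = 16/2 = 8.
(Structurally: 2 ring(s) + 6 π bond(s) = 8.)

8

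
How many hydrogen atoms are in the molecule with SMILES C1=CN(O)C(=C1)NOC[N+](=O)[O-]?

7

Hydrogens are implicit in SMILES; fill each atom to its normal valence:
  3 × C (aromatic): 1 H each → 3
  2 × O: no H
  1 × C: 2 H
  1 × C (aromatic): no H
  1 × N: 1 H
  1 × N (aromatic): no H
  1 × N (charge +1): no H
  1 × O: 1 H
  1 × O (charge -1): no H
  Total hydrogens = 7.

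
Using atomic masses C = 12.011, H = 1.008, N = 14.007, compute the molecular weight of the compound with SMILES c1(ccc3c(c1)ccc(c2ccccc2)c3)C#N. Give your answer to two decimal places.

Molecular formula: C17H11N.
M = 17×12.011 + 11×1.008 + 1×14.007 = 229.28 g/mol.

229.28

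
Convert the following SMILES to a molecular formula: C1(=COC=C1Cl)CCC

Heavy atoms from the SMILES: 7 C, 1 Cl, 1 O.
Implicit hydrogens by atom environment:
  2 × C: 2 H each → 4
  2 × C (aromatic): 1 H each → 2
  2 × C (aromatic): no H
  1 × C: 3 H
  1 × Cl: no H
  1 × O (aromatic): no H
  Total hydrogens = 9.
Molecular formula: C7H9ClO

C7H9ClO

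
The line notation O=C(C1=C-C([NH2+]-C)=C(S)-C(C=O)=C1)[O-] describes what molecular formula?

C9H9NO3S

Heavy atoms from the SMILES: 9 C, 1 N, 3 O, 1 S.
Implicit hydrogens by atom environment:
  4 × C (aromatic): no H
  2 × C (aromatic): 1 H each → 2
  2 × O: no H
  1 × C: 3 H
  1 × C: 1 H
  1 × C: no H
  1 × N (charge +1): 2 H
  1 × O (charge -1): no H
  1 × S: 1 H
  Total hydrogens = 9.
Molecular formula: C9H9NO3S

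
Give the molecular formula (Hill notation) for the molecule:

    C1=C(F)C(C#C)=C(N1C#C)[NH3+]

C8H6FN2+

Heavy atoms from the SMILES: 8 C, 1 F, 2 N.
Implicit hydrogens by atom environment:
  3 × C (aromatic): no H
  2 × C: 1 H each → 2
  2 × C: no H
  1 × C (aromatic): 1 H
  1 × F: no H
  1 × N (charge +1): 3 H
  1 × N (aromatic): no H
  Total hydrogens = 6.
Net charge +1.
Molecular formula: C8H6FN2+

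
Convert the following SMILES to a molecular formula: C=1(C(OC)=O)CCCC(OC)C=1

C9H14O3

Heavy atoms from the SMILES: 9 C, 3 O.
Implicit hydrogens by atom environment:
  3 × C: 2 H each → 6
  3 × O: no H
  2 × C: 3 H each → 6
  2 × C: 1 H each → 2
  2 × C: no H
  Total hydrogens = 14.
Molecular formula: C9H14O3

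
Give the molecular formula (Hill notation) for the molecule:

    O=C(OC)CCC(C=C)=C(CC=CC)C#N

Heavy atoms from the SMILES: 13 C, 1 N, 2 O.
Implicit hydrogens by atom environment:
  4 × C: 2 H each → 8
  4 × C: no H
  3 × C: 1 H each → 3
  2 × C: 3 H each → 6
  2 × O: no H
  1 × N: no H
  Total hydrogens = 17.
Molecular formula: C13H17NO2

C13H17NO2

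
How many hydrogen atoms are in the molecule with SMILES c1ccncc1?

Hydrogens are implicit in SMILES; fill each atom to its normal valence:
  5 × C (aromatic): 1 H each → 5
  1 × N (aromatic): no H
  Total hydrogens = 5.

5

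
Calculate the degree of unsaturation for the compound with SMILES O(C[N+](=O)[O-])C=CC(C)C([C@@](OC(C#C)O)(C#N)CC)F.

6

Molecular formula from the SMILES: C13H17FN2O5.
DoU = (2C + 2 + N − H − X)/2 = (2·13 + 2 + 2 − 17 − 1)/2 = 12/2 = 6.
(Structurally: 0 ring(s) + 6 π bond(s) = 6.)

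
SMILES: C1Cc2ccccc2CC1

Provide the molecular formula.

C10H12

Heavy atoms from the SMILES: 10 C.
Implicit hydrogens by atom environment:
  4 × C: 2 H each → 8
  4 × C (aromatic): 1 H each → 4
  2 × C (aromatic): no H
  Total hydrogens = 12.
Molecular formula: C10H12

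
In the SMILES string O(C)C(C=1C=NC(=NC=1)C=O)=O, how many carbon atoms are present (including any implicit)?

7

The symbol for carbon appears 7 times in the SMILES.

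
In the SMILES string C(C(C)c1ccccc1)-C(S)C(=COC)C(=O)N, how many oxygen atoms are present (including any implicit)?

The symbol for oxygen appears 2 times in the SMILES.

2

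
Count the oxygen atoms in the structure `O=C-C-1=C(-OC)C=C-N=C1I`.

2

The symbol for oxygen appears 2 times in the SMILES.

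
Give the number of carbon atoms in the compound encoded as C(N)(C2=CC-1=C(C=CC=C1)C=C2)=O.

The symbol for carbon appears 11 times in the SMILES.

11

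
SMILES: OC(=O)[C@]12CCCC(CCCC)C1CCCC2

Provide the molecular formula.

Heavy atoms from the SMILES: 15 C, 2 O.
Implicit hydrogens by atom environment:
  10 × C: 2 H each → 20
  2 × C: 1 H each → 2
  2 × C: no H
  1 × C: 3 H
  1 × O: 1 H
  1 × O: no H
  Total hydrogens = 26.
Molecular formula: C15H26O2

C15H26O2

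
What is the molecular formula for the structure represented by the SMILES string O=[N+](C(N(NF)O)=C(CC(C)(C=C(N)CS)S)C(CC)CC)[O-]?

Heavy atoms from the SMILES: 13 C, 1 F, 4 N, 3 O, 2 S.
Implicit hydrogens by atom environment:
  4 × C: 2 H each → 8
  4 × C: no H
  3 × C: 3 H each → 9
  2 × C: 1 H each → 2
  2 × S: 1 H each → 2
  1 × F: no H
  1 × N: 2 H
  1 × N: 1 H
  1 × N (charge +1): no H
  1 × N: no H
  1 × O: 1 H
  1 × O: no H
  1 × O (charge -1): no H
  Total hydrogens = 25.
Molecular formula: C13H25FN4O3S2

C13H25FN4O3S2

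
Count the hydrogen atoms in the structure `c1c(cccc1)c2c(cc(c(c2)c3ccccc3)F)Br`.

12

Hydrogens are implicit in SMILES; fill each atom to its normal valence:
  12 × C (aromatic): 1 H each → 12
  6 × C (aromatic): no H
  1 × Br: no H
  1 × F: no H
  Total hydrogens = 12.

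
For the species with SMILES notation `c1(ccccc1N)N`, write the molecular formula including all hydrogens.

Heavy atoms from the SMILES: 6 C, 2 N.
Implicit hydrogens by atom environment:
  4 × C (aromatic): 1 H each → 4
  2 × C (aromatic): no H
  2 × N: 2 H each → 4
  Total hydrogens = 8.
Molecular formula: C6H8N2

C6H8N2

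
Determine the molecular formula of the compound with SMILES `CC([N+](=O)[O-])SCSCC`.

C5H11NO2S2

Heavy atoms from the SMILES: 5 C, 1 N, 2 O, 2 S.
Implicit hydrogens by atom environment:
  2 × C: 3 H each → 6
  2 × C: 2 H each → 4
  2 × S: no H
  1 × C: 1 H
  1 × N (charge +1): no H
  1 × O: no H
  1 × O (charge -1): no H
  Total hydrogens = 11.
Molecular formula: C5H11NO2S2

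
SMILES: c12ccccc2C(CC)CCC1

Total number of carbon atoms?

12

The symbol for carbon appears 12 times in the SMILES. Lowercase c denotes aromatic carbon and counts toward C.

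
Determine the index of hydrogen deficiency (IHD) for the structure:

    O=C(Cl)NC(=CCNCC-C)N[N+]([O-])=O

3

Molecular formula from the SMILES: C7H13ClN4O3.
DoU = (2C + 2 + N − H − X)/2 = (2·7 + 2 + 4 − 13 − 1)/2 = 6/2 = 3.
(Structurally: 0 ring(s) + 3 π bond(s) = 3.)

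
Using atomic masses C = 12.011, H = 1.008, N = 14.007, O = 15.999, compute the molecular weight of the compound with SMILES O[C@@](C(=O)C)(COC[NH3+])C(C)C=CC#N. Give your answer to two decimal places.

213.26

Molecular formula: C10H17N2O3+.
M = 10×12.011 + 17×1.008 + 2×14.007 + 3×15.999 = 213.26 g/mol.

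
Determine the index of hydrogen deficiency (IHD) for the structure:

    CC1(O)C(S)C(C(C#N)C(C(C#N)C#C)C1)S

Molecular formula from the SMILES: C12H14N2OS2.
DoU = (2C + 2 + N − H − X)/2 = (2·12 + 2 + 2 − 14 − 0)/2 = 14/2 = 7.
(Structurally: 1 ring(s) + 6 π bond(s) = 7.)

7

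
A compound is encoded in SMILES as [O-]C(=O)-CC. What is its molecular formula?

C3H5O2-

Heavy atoms from the SMILES: 3 C, 2 O.
Implicit hydrogens by atom environment:
  1 × C: 3 H
  1 × C: 2 H
  1 × C: no H
  1 × O: no H
  1 × O (charge -1): no H
  Total hydrogens = 5.
Net charge -1.
Molecular formula: C3H5O2-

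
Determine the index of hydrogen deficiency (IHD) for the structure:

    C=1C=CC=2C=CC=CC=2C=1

Molecular formula from the SMILES: C10H8.
DoU = (2C + 2 + N − H − X)/2 = (2·10 + 2 + 0 − 8 − 0)/2 = 14/2 = 7.
(Structurally: 2 ring(s) + 5 π bond(s) = 7.)

7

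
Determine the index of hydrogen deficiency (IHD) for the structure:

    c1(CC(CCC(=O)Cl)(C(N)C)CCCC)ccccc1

5

Molecular formula from the SMILES: C17H26ClNO.
DoU = (2C + 2 + N − H − X)/2 = (2·17 + 2 + 1 − 26 − 1)/2 = 10/2 = 5.
(Structurally: 1 ring(s) + 4 π bond(s) = 5.)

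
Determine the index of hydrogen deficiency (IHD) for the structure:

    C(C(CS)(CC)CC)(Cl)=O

Molecular formula from the SMILES: C7H13ClOS.
DoU = (2C + 2 + N − H − X)/2 = (2·7 + 2 + 0 − 13 − 1)/2 = 2/2 = 1.
(Structurally: 0 ring(s) + 1 π bond(s) = 1.)

1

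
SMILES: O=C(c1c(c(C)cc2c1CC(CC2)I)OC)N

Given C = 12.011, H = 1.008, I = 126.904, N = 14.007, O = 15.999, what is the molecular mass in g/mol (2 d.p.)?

345.18

Molecular formula: C13H16INO2.
M = 13×12.011 + 16×1.008 + 1×126.904 + 1×14.007 + 2×15.999 = 345.18 g/mol.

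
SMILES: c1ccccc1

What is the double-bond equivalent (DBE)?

Molecular formula from the SMILES: C6H6.
DoU = (2C + 2 + N − H − X)/2 = (2·6 + 2 + 0 − 6 − 0)/2 = 8/2 = 4.
(Structurally: 1 ring(s) + 3 π bond(s) = 4.)

4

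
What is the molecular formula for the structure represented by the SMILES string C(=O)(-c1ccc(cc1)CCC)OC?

C11H14O2

Heavy atoms from the SMILES: 11 C, 2 O.
Implicit hydrogens by atom environment:
  4 × C (aromatic): 1 H each → 4
  2 × C: 3 H each → 6
  2 × C: 2 H each → 4
  2 × C (aromatic): no H
  2 × O: no H
  1 × C: no H
  Total hydrogens = 14.
Molecular formula: C11H14O2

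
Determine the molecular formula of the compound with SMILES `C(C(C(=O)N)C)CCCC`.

Heavy atoms from the SMILES: 8 C, 1 N, 1 O.
Implicit hydrogens by atom environment:
  4 × C: 2 H each → 8
  2 × C: 3 H each → 6
  1 × C: 1 H
  1 × C: no H
  1 × N: 2 H
  1 × O: no H
  Total hydrogens = 17.
Molecular formula: C8H17NO

C8H17NO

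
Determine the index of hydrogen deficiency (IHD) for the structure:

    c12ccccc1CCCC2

Molecular formula from the SMILES: C10H12.
DoU = (2C + 2 + N − H − X)/2 = (2·10 + 2 + 0 − 12 − 0)/2 = 10/2 = 5.
(Structurally: 2 ring(s) + 3 π bond(s) = 5.)

5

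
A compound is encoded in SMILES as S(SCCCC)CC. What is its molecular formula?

C6H14S2

Heavy atoms from the SMILES: 6 C, 2 S.
Implicit hydrogens by atom environment:
  4 × C: 2 H each → 8
  2 × C: 3 H each → 6
  2 × S: no H
  Total hydrogens = 14.
Molecular formula: C6H14S2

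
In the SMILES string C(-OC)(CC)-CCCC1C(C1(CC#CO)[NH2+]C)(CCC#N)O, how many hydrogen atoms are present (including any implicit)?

29

Hydrogens are implicit in SMILES; fill each atom to its normal valence:
  7 × C: 2 H each → 14
  5 × C: no H
  3 × C: 3 H each → 9
  2 × C: 1 H each → 2
  2 × O: 1 H each → 2
  1 × N (charge +1): 2 H
  1 × N: no H
  1 × O: no H
  Total hydrogens = 29.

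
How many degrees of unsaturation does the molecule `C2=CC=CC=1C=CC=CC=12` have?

7

Molecular formula from the SMILES: C10H8.
DoU = (2C + 2 + N − H − X)/2 = (2·10 + 2 + 0 − 8 − 0)/2 = 14/2 = 7.
(Structurally: 2 ring(s) + 5 π bond(s) = 7.)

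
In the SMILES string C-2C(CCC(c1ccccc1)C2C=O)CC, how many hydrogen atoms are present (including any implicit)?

20

Hydrogens are implicit in SMILES; fill each atom to its normal valence:
  5 × C (aromatic): 1 H each → 5
  4 × C: 2 H each → 8
  4 × C: 1 H each → 4
  1 × C: 3 H
  1 × C (aromatic): no H
  1 × O: no H
  Total hydrogens = 20.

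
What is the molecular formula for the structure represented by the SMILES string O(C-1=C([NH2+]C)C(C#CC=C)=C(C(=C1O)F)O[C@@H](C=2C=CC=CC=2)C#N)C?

C20H18FN2O3+

Heavy atoms from the SMILES: 20 C, 1 F, 2 N, 3 O.
Implicit hydrogens by atom environment:
  7 × C (aromatic): no H
  5 × C (aromatic): 1 H each → 5
  3 × C: no H
  2 × C: 3 H each → 6
  2 × C: 1 H each → 2
  2 × O: no H
  1 × C: 2 H
  1 × F: no H
  1 × N (charge +1): 2 H
  1 × N: no H
  1 × O: 1 H
  Total hydrogens = 18.
Net charge +1.
Molecular formula: C20H18FN2O3+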